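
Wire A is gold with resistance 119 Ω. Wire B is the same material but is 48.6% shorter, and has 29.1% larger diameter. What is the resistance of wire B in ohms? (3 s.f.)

36.7 Ω

R ∝ L/d², so R_B/R_A = (1 − 48.6/100) × (1 + 29.1/100)⁻²
= 0.514 × 0.6 = 0.3084
R_B = 0.3084 × 119 = 36.7 Ω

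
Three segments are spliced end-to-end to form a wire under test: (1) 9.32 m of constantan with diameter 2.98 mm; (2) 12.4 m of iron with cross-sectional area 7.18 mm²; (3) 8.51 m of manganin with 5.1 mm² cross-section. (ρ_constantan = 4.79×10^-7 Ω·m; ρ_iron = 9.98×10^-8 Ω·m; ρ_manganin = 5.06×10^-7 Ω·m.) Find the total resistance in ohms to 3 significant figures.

1.66 Ω

Seg 1: A = π(d/2)² = π(1.4900e-03 m)² = 6.975e-06 m²
R_1 = (4.79×10^-7)(9.32)/(6.975e-06) = 0.6401 Ω
Seg 2: A = 7.18 mm² = 7.180e-06 m²
R_2 = (9.98×10^-8)(12.4)/(7.180e-06) = 0.1724 Ω
Seg 3: A = 5.1 mm² = 5.100e-06 m²
R_3 = (5.06×10^-7)(8.51)/(5.100e-06) = 0.8443 Ω
R_total = R_1 + R_2 + R_3 = 1.66 Ω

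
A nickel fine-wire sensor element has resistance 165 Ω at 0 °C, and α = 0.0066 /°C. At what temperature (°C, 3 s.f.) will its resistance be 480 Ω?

289 °C

R = R₀(1 + α(T − T₀)) ⇒ T = T₀ + (R/R₀ − 1)/α
T = 0 + (480/165 − 1)/0.0066 = 0 + (1.909)/0.0066 = 289 °C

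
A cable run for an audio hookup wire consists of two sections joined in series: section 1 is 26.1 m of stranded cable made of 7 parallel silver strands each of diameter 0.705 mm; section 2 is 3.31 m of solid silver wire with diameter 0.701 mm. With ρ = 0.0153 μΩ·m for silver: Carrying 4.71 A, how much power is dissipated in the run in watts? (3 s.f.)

ρ = 0.0153 μΩ·m = 1.53×10^-8 Ω·m
Section 1: A_strand = π(3.5250e-04)² = 3.904e-07 m²; R₁ = ρL/(N·A_s) = (1.53×10^-8)(26.1)/(7×3.904e-07) = 0.1461 Ω
Section 2: A = π(d/2)² = π(3.5050e-04 m)² = 3.859e-07 m²
R₂ = (1.53×10^-8)(3.31)/(3.859e-07) = 0.1312 Ω
R = R₁ + R₂ = 0.2774 Ω
P = I²R = (4.71)² × 0.2774 = 6.15 W

6.15 W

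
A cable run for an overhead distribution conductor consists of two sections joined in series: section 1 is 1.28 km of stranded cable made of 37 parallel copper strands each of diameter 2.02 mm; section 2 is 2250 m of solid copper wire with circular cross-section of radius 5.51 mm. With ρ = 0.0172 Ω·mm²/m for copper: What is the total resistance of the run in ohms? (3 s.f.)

ρ = 0.0172 Ω·mm²/m = 1.72×10^-8 Ω·m
Section 1: A_strand = π(1.0100e-03)² = 3.205e-06 m²; R₁ = ρL/(N·A_s) = (1.72×10^-8)(1280)/(37×3.205e-06) = 0.1857 Ω
Section 2: A = πr² = π(5.5100e-03 m)² = 9.538e-05 m²
R₂ = (1.72×10^-8)(2250)/(9.538e-05) = 0.4057 Ω
R = R₁ + R₂ = 0.591 Ω

0.591 Ω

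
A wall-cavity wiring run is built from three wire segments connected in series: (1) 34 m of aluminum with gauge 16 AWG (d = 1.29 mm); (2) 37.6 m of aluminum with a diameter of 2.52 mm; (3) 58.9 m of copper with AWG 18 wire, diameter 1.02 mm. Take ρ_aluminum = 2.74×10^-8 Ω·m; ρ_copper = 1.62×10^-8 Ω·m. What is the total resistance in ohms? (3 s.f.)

2.09 Ω

Seg 1: A = π(1.29/2 mm)² = π(6.4500e-04 m)² = 1.307e-06 m²
R_1 = (2.74×10^-8)(34)/(1.307e-06) = 0.7128 Ω
Seg 2: A = π(d/2)² = π(1.2600e-03 m)² = 4.988e-06 m²
R_2 = (2.74×10^-8)(37.6)/(4.988e-06) = 0.2066 Ω
Seg 3: A = π(1.02/2 mm)² = π(5.1000e-04 m)² = 8.171e-07 m²
R_3 = (1.62×10^-8)(58.9)/(8.171e-07) = 1.168 Ω
R_total = R_1 + R_2 + R_3 = 2.09 Ω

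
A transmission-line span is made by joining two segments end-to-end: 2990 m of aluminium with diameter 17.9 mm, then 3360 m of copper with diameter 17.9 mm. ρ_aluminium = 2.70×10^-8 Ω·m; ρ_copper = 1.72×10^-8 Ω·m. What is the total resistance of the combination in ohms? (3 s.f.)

Segment 1: A = π(d/2)² = π(8.9500e-03 m)² = 2.516e-04 m²
R₁ = ρL/A = (2.70×10^-8)(2990)/(2.516e-04) = 0.3208 Ω
R₂ = (1.72×10^-8)(3360)/(2.516e-04) = 0.2297 Ω
R = R₁ + R₂ = 0.550 Ω

0.550 Ω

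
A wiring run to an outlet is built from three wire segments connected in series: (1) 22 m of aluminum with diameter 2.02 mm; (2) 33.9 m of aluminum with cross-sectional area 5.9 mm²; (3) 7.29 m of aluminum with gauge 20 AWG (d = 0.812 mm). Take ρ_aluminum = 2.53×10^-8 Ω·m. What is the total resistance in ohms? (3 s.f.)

Seg 1: A = π(d/2)² = π(1.0100e-03 m)² = 3.205e-06 m²
R_1 = (2.53×10^-8)(22)/(3.205e-06) = 0.1737 Ω
Seg 2: A = 5.9 mm² = 5.900e-06 m²
R_2 = (2.53×10^-8)(33.9)/(5.900e-06) = 0.1454 Ω
Seg 3: A = π(0.812/2 mm)² = π(4.0600e-04 m)² = 5.178e-07 m²
R_3 = (2.53×10^-8)(7.29)/(5.178e-07) = 0.3562 Ω
R_total = R_1 + R_2 + R_3 = 0.675 Ω

0.675 Ω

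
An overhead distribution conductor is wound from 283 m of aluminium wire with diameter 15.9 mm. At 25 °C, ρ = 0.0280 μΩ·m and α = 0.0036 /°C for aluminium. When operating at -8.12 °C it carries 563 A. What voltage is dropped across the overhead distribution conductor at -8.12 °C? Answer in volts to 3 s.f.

19.8 V

ρ = 0.0280 μΩ·m = 2.80×10^-8 Ω·m
A = π(d/2)² = π(7.9500e-03 m)² = 1.986e-04 m²
R₍25₎ = ρL/A = (2.80×10^-8)(283)/(1.986e-04) = 0.03991 Ω
R₍-8.12₎ = R₍25₎(1 + αΔT) = 0.03991 × (1 + 0.0036×-33.1) = 0.03515 Ω
V = IR = 563 × 0.03515 = 19.8 V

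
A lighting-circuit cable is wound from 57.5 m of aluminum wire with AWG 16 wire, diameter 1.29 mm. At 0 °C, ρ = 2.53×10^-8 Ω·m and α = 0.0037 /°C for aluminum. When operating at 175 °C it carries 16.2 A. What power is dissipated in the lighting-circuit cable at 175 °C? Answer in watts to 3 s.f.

A = π(1.29/2 mm)² = π(6.4500e-04 m)² = 1.307e-06 m²
R₍0₎ = ρL/A = (2.53×10^-8)(57.5)/(1.307e-06) = 1.113 Ω
R₍175₎ = R₍0₎(1 + αΔT) = 1.113 × (1 + 0.0037×175) = 1.834 Ω
P = I²R = (16.2)² × 1.834 = 481 W

481 W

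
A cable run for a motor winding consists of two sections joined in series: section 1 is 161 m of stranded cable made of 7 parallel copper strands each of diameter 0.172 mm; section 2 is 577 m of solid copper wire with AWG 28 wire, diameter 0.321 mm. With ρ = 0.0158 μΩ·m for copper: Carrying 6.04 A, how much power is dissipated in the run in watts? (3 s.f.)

ρ = 0.0158 μΩ·m = 1.58×10^-8 Ω·m
Section 1: A_strand = π(8.6000e-05)² = 2.324e-08 m²; R₁ = ρL/(N·A_s) = (1.58×10^-8)(161)/(7×2.324e-08) = 15.64 Ω
Section 2: A = π(0.321/2 mm)² = π(1.6050e-04 m)² = 8.093e-08 m²
R₂ = (1.58×10^-8)(577)/(8.093e-08) = 112.7 Ω
R = R₁ + R₂ = 128.3 Ω
P = I²R = (6.04)² × 128.3 = 4680 W

4680 W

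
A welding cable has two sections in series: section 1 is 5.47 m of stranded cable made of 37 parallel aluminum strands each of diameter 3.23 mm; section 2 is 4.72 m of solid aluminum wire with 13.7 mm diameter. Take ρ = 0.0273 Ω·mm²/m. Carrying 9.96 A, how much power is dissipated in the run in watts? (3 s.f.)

ρ = 0.0273 Ω·mm²/m = 2.73×10^-8 Ω·m
Section 1: A_strand = π(1.6150e-03)² = 8.194e-06 m²; R₁ = ρL/(N·A_s) = (2.73×10^-8)(5.47)/(37×8.194e-06) = 4.926×10^-4 Ω
Section 2: A = π(d/2)² = π(6.8500e-03 m)² = 1.474e-04 m²
R₂ = (2.73×10^-8)(4.72)/(1.474e-04) = 8.741×10^-4 Ω
R = R₁ + R₂ = 0.001367 Ω
P = I²R = (9.96)² × 0.001367 = 0.136 W

0.136 W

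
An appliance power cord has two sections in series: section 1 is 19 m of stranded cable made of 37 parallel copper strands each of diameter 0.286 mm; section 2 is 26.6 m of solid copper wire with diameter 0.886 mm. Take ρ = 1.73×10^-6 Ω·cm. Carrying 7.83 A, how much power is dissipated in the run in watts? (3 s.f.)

54.2 W

ρ = 1.73×10^-6 Ω·cm = 1.73×10^-8 Ω·m
Section 1: A_strand = π(1.4300e-04)² = 6.424e-08 m²; R₁ = ρL/(N·A_s) = (1.73×10^-8)(19)/(37×6.424e-08) = 0.1383 Ω
Section 2: A = π(d/2)² = π(4.4300e-04 m)² = 6.165e-07 m²
R₂ = (1.73×10^-8)(26.6)/(6.165e-07) = 0.7464 Ω
R = R₁ + R₂ = 0.8847 Ω
P = I²R = (7.83)² × 0.8847 = 54.2 W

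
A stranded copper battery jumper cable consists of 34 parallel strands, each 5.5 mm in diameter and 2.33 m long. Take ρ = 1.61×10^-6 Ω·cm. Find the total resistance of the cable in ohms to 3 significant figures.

ρ = 1.61×10^-6 Ω·cm = 1.61×10^-8 Ω·m
A_strand = π(2.7500e-03 m)² = 2.376e-05 m²
R_strand = ρL/A = (1.61×10^-8)(2.33)/(2.376e-05) = 0.001579 Ω
R_total = R_strand/N = 0.001579/34 = 4.64×10^-5 Ω

4.64×10^-5 Ω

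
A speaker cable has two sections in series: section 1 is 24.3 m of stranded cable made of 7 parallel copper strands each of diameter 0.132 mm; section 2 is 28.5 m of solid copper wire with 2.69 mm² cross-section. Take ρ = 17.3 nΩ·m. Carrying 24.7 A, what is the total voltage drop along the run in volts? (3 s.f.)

ρ = 17.3 nΩ·m = 1.73×10^-8 Ω·m
Section 1: A_strand = π(6.6000e-05)² = 1.368e-08 m²; R₁ = ρL/(N·A_s) = (1.73×10^-8)(24.3)/(7×1.368e-08) = 4.389 Ω
Section 2: A = 2.69 mm² = 2.690e-06 m²
R₂ = (1.73×10^-8)(28.5)/(2.690e-06) = 0.1833 Ω
R = R₁ + R₂ = 4.572 Ω
V = IR = 24.7 × 4.572 = 113 V

113 V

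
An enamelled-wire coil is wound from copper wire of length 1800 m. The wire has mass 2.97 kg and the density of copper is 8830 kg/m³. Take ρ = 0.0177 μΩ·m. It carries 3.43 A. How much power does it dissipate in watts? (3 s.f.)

2010 W

ρ = 0.0177 μΩ·m = 1.77×10^-8 Ω·m
A = m/(density·L) = 2.97/(8830×1800) = 1.8686e-07 m²
R = ρL/A = (1.77×10^-8)(1800)/(1.8686e-07) = 170.5 Ω
P = I²R = (3.43)² × 170.5 = 2010 W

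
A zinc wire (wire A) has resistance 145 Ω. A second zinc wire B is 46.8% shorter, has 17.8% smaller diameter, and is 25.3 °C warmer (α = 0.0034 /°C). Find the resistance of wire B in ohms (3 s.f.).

R ∝ ρL/d² with ρ ∝ (1+αΔT), so R_B/R_A = (1 − 46.8/100) × (1 − 17.8/100)⁻² × (1 + 0.0034×25.3)
= 0.532 × 1.48 × 1.086 = 0.8551
R_B = 0.8551 × 145 = 124 Ω

124 Ω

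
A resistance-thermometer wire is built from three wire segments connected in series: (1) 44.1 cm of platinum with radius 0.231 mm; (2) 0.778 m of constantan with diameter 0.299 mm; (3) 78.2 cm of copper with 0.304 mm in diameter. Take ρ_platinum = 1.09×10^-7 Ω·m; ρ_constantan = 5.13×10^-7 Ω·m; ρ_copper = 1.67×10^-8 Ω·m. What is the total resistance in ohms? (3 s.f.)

Seg 1: A = πr² = π(2.3100e-04 m)² = 1.676e-07 m²
R_1 = (1.09×10^-7)(0.441)/(1.676e-07) = 0.2867 Ω
Seg 2: A = π(d/2)² = π(1.4950e-04 m)² = 7.022e-08 m²
R_2 = (5.13×10^-7)(0.778)/(7.022e-08) = 5.684 Ω
Seg 3: A = π(d/2)² = π(1.5200e-04 m)² = 7.258e-08 m²
R_3 = (1.67×10^-8)(0.782)/(7.258e-08) = 0.1799 Ω
R_total = R_1 + R_2 + R_3 = 6.15 Ω

6.15 Ω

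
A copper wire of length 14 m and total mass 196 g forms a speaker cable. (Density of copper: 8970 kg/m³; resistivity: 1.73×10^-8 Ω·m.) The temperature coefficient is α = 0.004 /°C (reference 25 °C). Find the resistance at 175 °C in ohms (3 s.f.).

0.248 Ω

A = m/(density·L) = 0.196/(8970×14) = 1.5608e-06 m²
R = ρL/A = (1.73×10^-8)(14)/(1.5608e-06) = 0.1552 Ω
R(175 °C) = 0.1552 × (1 + 0.004×150) = 0.248 Ω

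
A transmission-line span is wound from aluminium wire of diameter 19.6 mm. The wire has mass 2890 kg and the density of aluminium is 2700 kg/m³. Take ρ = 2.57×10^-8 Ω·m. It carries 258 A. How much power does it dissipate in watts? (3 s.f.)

A = π(d/2)² = π(9.8000e-03 m)² = 3.0172e-04 m²
L = m/(density·A) = 2890/(2700×3.0172e-04) = 3548 m
R = ρL/A = (2.57×10^-8)(3548)/(3.0172e-04) = 0.3022 Ω
P = I²R = (258)² × 0.3022 = 20100 W

20100 W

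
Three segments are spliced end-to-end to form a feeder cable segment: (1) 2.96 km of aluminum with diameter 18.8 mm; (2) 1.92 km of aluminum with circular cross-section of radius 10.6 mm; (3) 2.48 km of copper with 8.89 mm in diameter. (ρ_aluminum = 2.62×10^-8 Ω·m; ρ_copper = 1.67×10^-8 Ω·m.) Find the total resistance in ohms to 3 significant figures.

Seg 1: A = π(d/2)² = π(9.4000e-03 m)² = 2.776e-04 m²
R_1 = (2.62×10^-8)(2960)/(2.776e-04) = 0.2794 Ω
Seg 2: A = πr² = π(1.0600e-02 m)² = 3.530e-04 m²
R_2 = (2.62×10^-8)(1920)/(3.530e-04) = 0.1425 Ω
Seg 3: A = π(d/2)² = π(4.4450e-03 m)² = 6.207e-05 m²
R_3 = (1.67×10^-8)(2480)/(6.207e-05) = 0.6672 Ω
R_total = R_1 + R_2 + R_3 = 1.09 Ω

1.09 Ω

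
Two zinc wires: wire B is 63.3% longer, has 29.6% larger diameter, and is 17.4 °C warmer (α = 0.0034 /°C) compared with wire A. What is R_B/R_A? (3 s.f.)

1.03

R ∝ ρL/d² with ρ ∝ (1+αΔT), so R_B/R_A = (1 + 63.3/100) × (1 + 29.6/100)⁻² × (1 + 0.0034×17.4)
= 1.633 × 0.5954 × 1.059 = 1.03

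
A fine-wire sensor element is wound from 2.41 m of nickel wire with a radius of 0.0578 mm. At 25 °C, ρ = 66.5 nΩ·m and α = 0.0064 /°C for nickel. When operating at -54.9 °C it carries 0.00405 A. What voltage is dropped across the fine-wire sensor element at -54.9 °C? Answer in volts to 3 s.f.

0.0302 V

ρ = 66.5 nΩ·m = 6.65×10^-8 Ω·m
A = πr² = π(5.7800e-05 m)² = 1.050e-08 m²
R₍25₎ = ρL/A = (6.65×10^-8)(2.41)/(1.050e-08) = 15.27 Ω
R₍-54.9₎ = R₍25₎(1 + αΔT) = 15.27 × (1 + 0.0064×-79.9) = 7.461 Ω
V = IR = 0.00405 × 7.461 = 0.0302 V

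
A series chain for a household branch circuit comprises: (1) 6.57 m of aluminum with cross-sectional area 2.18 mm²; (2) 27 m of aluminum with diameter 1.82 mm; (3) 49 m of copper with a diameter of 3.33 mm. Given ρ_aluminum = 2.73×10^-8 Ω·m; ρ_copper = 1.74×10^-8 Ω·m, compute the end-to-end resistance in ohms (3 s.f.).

0.464 Ω

Seg 1: A = 2.18 mm² = 2.180e-06 m²
R_1 = (2.73×10^-8)(6.57)/(2.180e-06) = 0.08228 Ω
Seg 2: A = π(d/2)² = π(9.1000e-04 m)² = 2.602e-06 m²
R_2 = (2.73×10^-8)(27)/(2.602e-06) = 0.2833 Ω
Seg 3: A = π(d/2)² = π(1.6650e-03 m)² = 8.709e-06 m²
R_3 = (1.74×10^-8)(49)/(8.709e-06) = 0.0979 Ω
R_total = R_1 + R_2 + R_3 = 0.464 Ω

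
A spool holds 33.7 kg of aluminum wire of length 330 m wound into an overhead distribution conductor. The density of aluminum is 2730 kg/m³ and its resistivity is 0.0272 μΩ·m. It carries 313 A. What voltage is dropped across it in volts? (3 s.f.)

ρ = 0.0272 μΩ·m = 2.72×10^-8 Ω·m
A = m/(density·L) = 33.7/(2730×330) = 3.7407e-05 m²
R = ρL/A = (2.72×10^-8)(330)/(3.7407e-05) = 0.24 Ω
V = IR = 313 × 0.24 = 75.1 V

75.1 V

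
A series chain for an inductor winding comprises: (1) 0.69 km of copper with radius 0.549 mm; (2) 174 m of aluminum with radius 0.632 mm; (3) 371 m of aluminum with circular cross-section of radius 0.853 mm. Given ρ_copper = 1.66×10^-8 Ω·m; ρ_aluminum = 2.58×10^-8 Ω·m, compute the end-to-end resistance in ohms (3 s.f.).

Seg 1: A = πr² = π(5.4900e-04 m)² = 9.469e-07 m²
R_1 = (1.66×10^-8)(690)/(9.469e-07) = 12.1 Ω
Seg 2: A = πr² = π(6.3200e-04 m)² = 1.255e-06 m²
R_2 = (2.58×10^-8)(174)/(1.255e-06) = 3.578 Ω
Seg 3: A = πr² = π(8.5300e-04 m)² = 2.286e-06 m²
R_3 = (2.58×10^-8)(371)/(2.286e-06) = 4.187 Ω
R_total = R_1 + R_2 + R_3 = 19.9 Ω

19.9 Ω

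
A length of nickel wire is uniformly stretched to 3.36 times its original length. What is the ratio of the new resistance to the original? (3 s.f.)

Volume constant ⇒ A' = A/k with k = 3.36. R' = ρ(kL)/(A/k) = k²R.
Factor = 11.3

11.3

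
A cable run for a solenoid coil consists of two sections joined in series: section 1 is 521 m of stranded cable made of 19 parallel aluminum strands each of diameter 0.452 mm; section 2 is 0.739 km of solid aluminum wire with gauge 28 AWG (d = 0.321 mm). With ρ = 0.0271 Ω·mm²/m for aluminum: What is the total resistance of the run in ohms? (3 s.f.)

ρ = 0.0271 Ω·mm²/m = 2.71×10^-8 Ω·m
Section 1: A_strand = π(2.2600e-04)² = 1.605e-07 m²; R₁ = ρL/(N·A_s) = (2.71×10^-8)(521)/(19×1.605e-07) = 4.631 Ω
Section 2: A = π(0.321/2 mm)² = π(1.6050e-04 m)² = 8.093e-08 m²
R₂ = (2.71×10^-8)(739)/(8.093e-08) = 247.5 Ω
R = R₁ + R₂ = 252 Ω

252 Ω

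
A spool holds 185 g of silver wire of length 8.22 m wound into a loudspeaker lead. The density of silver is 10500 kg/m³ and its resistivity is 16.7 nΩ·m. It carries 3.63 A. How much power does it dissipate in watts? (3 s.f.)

ρ = 16.7 nΩ·m = 1.67×10^-8 Ω·m
A = m/(density·L) = 0.185/(10500×8.22) = 2.1434e-06 m²
R = ρL/A = (1.67×10^-8)(8.22)/(2.1434e-06) = 0.06404 Ω
P = I²R = (3.63)² × 0.06404 = 0.844 W

0.844 W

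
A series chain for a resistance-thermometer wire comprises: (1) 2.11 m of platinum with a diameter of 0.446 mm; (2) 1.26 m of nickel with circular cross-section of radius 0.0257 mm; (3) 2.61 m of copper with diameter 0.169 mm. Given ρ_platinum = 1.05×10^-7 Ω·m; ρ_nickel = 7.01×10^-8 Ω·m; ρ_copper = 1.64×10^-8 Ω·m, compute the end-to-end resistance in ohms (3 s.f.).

Seg 1: A = π(d/2)² = π(2.2300e-04 m)² = 1.562e-07 m²
R_1 = (1.05×10^-7)(2.11)/(1.562e-07) = 1.418 Ω
Seg 2: A = πr² = π(2.5700e-05 m)² = 2.075e-09 m²
R_2 = (7.01×10^-8)(1.26)/(2.075e-09) = 42.57 Ω
Seg 3: A = π(d/2)² = π(8.4500e-05 m)² = 2.243e-08 m²
R_3 = (1.64×10^-8)(2.61)/(2.243e-08) = 1.908 Ω
R_total = R_1 + R_2 + R_3 = 45.9 Ω

45.9 Ω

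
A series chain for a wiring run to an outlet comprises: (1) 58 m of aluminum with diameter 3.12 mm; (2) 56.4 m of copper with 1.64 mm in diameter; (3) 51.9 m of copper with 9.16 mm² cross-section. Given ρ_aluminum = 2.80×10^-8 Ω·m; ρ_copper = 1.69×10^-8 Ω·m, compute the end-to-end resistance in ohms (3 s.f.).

Seg 1: A = π(d/2)² = π(1.5600e-03 m)² = 7.645e-06 m²
R_1 = (2.80×10^-8)(58)/(7.645e-06) = 0.2124 Ω
Seg 2: A = π(d/2)² = π(8.2000e-04 m)² = 2.112e-06 m²
R_2 = (1.69×10^-8)(56.4)/(2.112e-06) = 0.4512 Ω
Seg 3: A = 9.16 mm² = 9.160e-06 m²
R_3 = (1.69×10^-8)(51.9)/(9.160e-06) = 0.09575 Ω
R_total = R_1 + R_2 + R_3 = 0.759 Ω

0.759 Ω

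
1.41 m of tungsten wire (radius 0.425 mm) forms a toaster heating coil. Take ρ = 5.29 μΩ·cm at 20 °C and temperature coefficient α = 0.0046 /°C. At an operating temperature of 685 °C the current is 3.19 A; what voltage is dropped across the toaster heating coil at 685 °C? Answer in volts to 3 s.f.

1.70 V

ρ = 5.29 μΩ·cm = 5.29×10^-8 Ω·m
A = πr² = π(4.2500e-04 m)² = 5.675e-07 m²
R₍20₎ = ρL/A = (5.29×10^-8)(1.41)/(5.675e-07) = 0.1314 Ω
R₍685₎ = R₍20₎(1 + αΔT) = 0.1314 × (1 + 0.0046×665) = 0.5335 Ω
V = IR = 3.19 × 0.5335 = 1.70 V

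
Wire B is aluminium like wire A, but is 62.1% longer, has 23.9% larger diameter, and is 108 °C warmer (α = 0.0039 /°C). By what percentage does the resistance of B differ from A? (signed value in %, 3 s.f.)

50.1%

R ∝ ρL/d² with ρ ∝ (1+αΔT), so R_B/R_A = (1 + 62.1/100) × (1 + 23.9/100)⁻² × (1 + 0.0039×108)
= 1.621 × 0.6514 × 1.421 = 1.501
(R_B − R_A)/R_A = 1.501 − 1 = 50.1%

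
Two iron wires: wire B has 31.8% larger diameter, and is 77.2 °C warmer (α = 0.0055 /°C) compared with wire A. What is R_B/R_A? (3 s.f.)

R ∝ ρL/d² with ρ ∝ (1+αΔT), so R_B/R_A = (1 + 31.8/100)⁻² × (1 + 0.0055×77.2)
= 0.5757 × 1.425 = 0.820

0.820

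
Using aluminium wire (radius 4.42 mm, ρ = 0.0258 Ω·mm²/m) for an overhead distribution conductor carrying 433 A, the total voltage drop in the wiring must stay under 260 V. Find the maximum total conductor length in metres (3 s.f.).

ρ = 0.0258 Ω·mm²/m = 2.58×10^-8 Ω·m
A = πr² = π(4.4200e-03 m)² = 6.138e-05 m²
L_max = V_max·A/(1·ρI) = (260)(6.138e-05)/(2.58×10^-8×433) = 1430 m

1430 m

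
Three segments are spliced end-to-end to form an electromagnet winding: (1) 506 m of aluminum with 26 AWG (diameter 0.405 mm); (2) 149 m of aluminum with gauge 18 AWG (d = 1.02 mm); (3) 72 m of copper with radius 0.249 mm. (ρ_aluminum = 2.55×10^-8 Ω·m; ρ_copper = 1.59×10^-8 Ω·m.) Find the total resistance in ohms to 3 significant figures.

Seg 1: A = π(0.405/2 mm)² = π(2.0250e-04 m)² = 1.288e-07 m²
R_1 = (2.55×10^-8)(506)/(1.288e-07) = 100.2 Ω
Seg 2: A = π(1.02/2 mm)² = π(5.1000e-04 m)² = 8.171e-07 m²
R_2 = (2.55×10^-8)(149)/(8.171e-07) = 4.65 Ω
Seg 3: A = πr² = π(2.4900e-04 m)² = 1.948e-07 m²
R_3 = (1.59×10^-8)(72)/(1.948e-07) = 5.877 Ω
R_total = R_1 + R_2 + R_3 = 111 Ω

111 Ω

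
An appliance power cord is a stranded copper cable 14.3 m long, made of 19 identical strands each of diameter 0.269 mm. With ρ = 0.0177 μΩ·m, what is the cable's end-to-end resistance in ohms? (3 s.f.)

ρ = 0.0177 μΩ·m = 1.77×10^-8 Ω·m
A_strand = π(1.3450e-04 m)² = 5.683e-08 m²
R_strand = ρL/A = (1.77×10^-8)(14.3)/(5.683e-08) = 4.454 Ω
R_total = R_strand/N = 4.454/19 = 0.234 Ω

0.234 Ω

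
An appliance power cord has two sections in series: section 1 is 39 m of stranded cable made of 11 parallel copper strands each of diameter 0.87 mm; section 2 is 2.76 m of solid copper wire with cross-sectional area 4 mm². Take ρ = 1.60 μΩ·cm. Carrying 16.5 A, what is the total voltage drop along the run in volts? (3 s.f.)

ρ = 1.60 μΩ·cm = 1.60×10^-8 Ω·m
Section 1: A_strand = π(4.3500e-04)² = 5.945e-07 m²; R₁ = ρL/(N·A_s) = (1.60×10^-8)(39)/(11×5.945e-07) = 0.09543 Ω
Section 2: A = 4 mm² = 4.000e-06 m²
R₂ = (1.60×10^-8)(2.76)/(4.000e-06) = 0.01104 Ω
R = R₁ + R₂ = 0.1065 Ω
V = IR = 16.5 × 0.1065 = 1.76 V

1.76 V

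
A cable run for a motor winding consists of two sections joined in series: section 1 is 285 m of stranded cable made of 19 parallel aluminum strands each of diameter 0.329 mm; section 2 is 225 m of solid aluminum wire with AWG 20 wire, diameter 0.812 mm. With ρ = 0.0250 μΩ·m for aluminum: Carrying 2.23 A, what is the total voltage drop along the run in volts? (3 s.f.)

34.1 V

ρ = 0.0250 μΩ·m = 2.50×10^-8 Ω·m
Section 1: A_strand = π(1.6450e-04)² = 8.501e-08 m²; R₁ = ρL/(N·A_s) = (2.50×10^-8)(285)/(19×8.501e-08) = 4.411 Ω
Section 2: A = π(0.812/2 mm)² = π(4.0600e-04 m)² = 5.178e-07 m²
R₂ = (2.50×10^-8)(225)/(5.178e-07) = 10.86 Ω
R = R₁ + R₂ = 15.27 Ω
V = IR = 2.23 × 15.27 = 34.1 V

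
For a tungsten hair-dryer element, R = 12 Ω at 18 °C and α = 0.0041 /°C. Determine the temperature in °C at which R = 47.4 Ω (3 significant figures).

738 °C

R = R₀(1 + α(T − T₀)) ⇒ T = T₀ + (R/R₀ − 1)/α
T = 18 + (47.4/12 − 1)/0.0041 = 18 + (2.95)/0.0041 = 738 °C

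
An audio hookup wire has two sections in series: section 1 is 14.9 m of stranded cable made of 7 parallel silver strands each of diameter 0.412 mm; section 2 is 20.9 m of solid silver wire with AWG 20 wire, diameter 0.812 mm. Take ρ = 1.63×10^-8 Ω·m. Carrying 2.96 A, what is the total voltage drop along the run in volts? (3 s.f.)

2.72 V

Section 1: A_strand = π(2.0600e-04)² = 1.333e-07 m²; R₁ = ρL/(N·A_s) = (1.63×10^-8)(14.9)/(7×1.333e-07) = 0.2603 Ω
Section 2: A = π(0.812/2 mm)² = π(4.0600e-04 m)² = 5.178e-07 m²
R₂ = (1.63×10^-8)(20.9)/(5.178e-07) = 0.6579 Ω
R = R₁ + R₂ = 0.9181 Ω
V = IR = 2.96 × 0.9181 = 2.72 V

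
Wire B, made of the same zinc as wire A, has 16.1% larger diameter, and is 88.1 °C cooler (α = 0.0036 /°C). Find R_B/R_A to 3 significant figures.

0.507

R ∝ ρL/d² with ρ ∝ (1+αΔT), so R_B/R_A = (1 + 16.1/100)⁻² × (1 − 0.0036×88.1)
= 0.7419 × 0.6828 = 0.507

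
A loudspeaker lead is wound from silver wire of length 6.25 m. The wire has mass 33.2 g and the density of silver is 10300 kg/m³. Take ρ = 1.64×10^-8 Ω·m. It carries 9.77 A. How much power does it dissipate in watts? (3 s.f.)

A = m/(density·L) = 0.0332/(10300×6.25) = 5.1573e-07 m²
R = ρL/A = (1.64×10^-8)(6.25)/(5.1573e-07) = 0.1987 Ω
P = I²R = (9.77)² × 0.1987 = 19.0 W

19.0 W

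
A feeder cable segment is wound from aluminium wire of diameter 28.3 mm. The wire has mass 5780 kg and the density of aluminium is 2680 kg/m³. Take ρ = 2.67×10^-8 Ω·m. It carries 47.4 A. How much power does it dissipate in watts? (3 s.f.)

327 W

A = π(d/2)² = π(1.4150e-02 m)² = 6.2902e-04 m²
L = m/(density·A) = 5780/(2680×6.2902e-04) = 3429 m
R = ρL/A = (2.67×10^-8)(3429)/(6.2902e-04) = 0.1455 Ω
P = I²R = (47.4)² × 0.1455 = 327 W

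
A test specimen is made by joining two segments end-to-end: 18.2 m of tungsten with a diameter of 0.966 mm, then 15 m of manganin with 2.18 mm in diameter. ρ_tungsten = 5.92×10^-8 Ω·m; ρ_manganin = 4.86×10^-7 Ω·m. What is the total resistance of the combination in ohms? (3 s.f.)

Segment 1: A = π(d/2)² = π(4.8300e-04 m)² = 7.329e-07 m²
R₁ = ρL/A = (5.92×10^-8)(18.2)/(7.329e-07) = 1.47 Ω
Segment 2: A = π(d/2)² = π(1.0900e-03 m)² = 3.733e-06 m²
R₂ = (4.86×10^-7)(15)/(3.733e-06) = 1.953 Ω
R = R₁ + R₂ = 3.42 Ω

3.42 Ω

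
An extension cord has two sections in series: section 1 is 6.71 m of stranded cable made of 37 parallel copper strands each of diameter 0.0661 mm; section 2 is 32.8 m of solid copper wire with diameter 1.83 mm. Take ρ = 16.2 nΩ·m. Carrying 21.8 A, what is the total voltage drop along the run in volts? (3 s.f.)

ρ = 16.2 nΩ·m = 1.62×10^-8 Ω·m
Section 1: A_strand = π(3.3050e-05)² = 3.432e-09 m²; R₁ = ρL/(N·A_s) = (1.62×10^-8)(6.71)/(37×3.432e-09) = 0.8561 Ω
Section 2: A = π(d/2)² = π(9.1500e-04 m)² = 2.630e-06 m²
R₂ = (1.62×10^-8)(32.8)/(2.630e-06) = 0.202 Ω
R = R₁ + R₂ = 1.058 Ω
V = IR = 21.8 × 1.058 = 23.1 V

23.1 V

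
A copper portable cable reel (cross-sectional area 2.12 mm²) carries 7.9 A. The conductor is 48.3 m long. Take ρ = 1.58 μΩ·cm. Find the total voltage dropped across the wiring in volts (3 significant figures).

ρ = 1.58 μΩ·cm = 1.58×10^-8 Ω·m
A = 2.12 mm² = 2.120e-06 m²
R = ρL/A = (1.58×10^-8)(48.3)/(2.120e-06) = 0.36 Ω
V = IR = 7.9 × 0.36 = 2.84 V

2.84 V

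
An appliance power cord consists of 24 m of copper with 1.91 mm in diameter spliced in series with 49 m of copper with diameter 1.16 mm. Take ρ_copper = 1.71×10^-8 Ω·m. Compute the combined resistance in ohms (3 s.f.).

0.936 Ω

Segment 1: A = π(d/2)² = π(9.5500e-04 m)² = 2.865e-06 m²
R₁ = ρL/A = (1.71×10^-8)(24)/(2.865e-06) = 0.1432 Ω
Segment 2: A = π(d/2)² = π(5.8000e-04 m)² = 1.057e-06 m²
R₂ = (1.71×10^-8)(49)/(1.057e-06) = 0.7928 Ω
R = R₁ + R₂ = 0.936 Ω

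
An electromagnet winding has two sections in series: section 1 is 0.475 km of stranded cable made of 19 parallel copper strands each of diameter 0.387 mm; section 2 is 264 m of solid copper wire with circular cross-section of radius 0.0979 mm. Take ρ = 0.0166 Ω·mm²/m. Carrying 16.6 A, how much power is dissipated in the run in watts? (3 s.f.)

41100 W

ρ = 0.0166 Ω·mm²/m = 1.66×10^-8 Ω·m
Section 1: A_strand = π(1.9350e-04)² = 1.176e-07 m²; R₁ = ρL/(N·A_s) = (1.66×10^-8)(475)/(19×1.176e-07) = 3.528 Ω
Section 2: A = πr² = π(9.7900e-05 m)² = 3.011e-08 m²
R₂ = (1.66×10^-8)(264)/(3.011e-08) = 145.5 Ω
R = R₁ + R₂ = 149.1 Ω
P = I²R = (16.6)² × 149.1 = 41100 W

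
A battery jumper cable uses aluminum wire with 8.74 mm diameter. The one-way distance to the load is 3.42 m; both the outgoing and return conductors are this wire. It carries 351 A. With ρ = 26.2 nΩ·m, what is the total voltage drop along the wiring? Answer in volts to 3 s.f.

ρ = 26.2 nΩ·m = 2.62×10^-8 Ω·m
A = π(d/2)² = π(4.3700e-03 m)² = 5.999e-05 m²
Total conductor length (both ways) L = 2 × 3.42 = 6.84 m
R = ρL/A = (2.62×10^-8)(6.84)/(5.999e-05) = 0.002987 Ω
V = IR = 351 × 0.002987 = 1.05 V

1.05 V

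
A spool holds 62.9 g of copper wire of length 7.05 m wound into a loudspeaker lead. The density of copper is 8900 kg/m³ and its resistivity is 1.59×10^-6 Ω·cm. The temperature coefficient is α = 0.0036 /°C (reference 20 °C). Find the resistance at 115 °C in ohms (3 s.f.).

0.150 Ω

ρ = 1.59×10^-6 Ω·cm = 1.59×10^-8 Ω·m
A = m/(density·L) = 0.0629/(8900×7.05) = 1.0025e-06 m²
R = ρL/A = (1.59×10^-8)(7.05)/(1.0025e-06) = 0.1118 Ω
R(115 °C) = 0.1118 × (1 + 0.0036×95) = 0.150 Ω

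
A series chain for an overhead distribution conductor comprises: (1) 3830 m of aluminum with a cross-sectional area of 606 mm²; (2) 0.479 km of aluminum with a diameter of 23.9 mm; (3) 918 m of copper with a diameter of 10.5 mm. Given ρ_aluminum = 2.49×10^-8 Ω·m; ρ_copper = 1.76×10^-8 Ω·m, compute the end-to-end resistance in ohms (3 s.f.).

0.371 Ω

Seg 1: A = 606 mm² = 6.060e-04 m²
R_1 = (2.49×10^-8)(3830)/(6.060e-04) = 0.1574 Ω
Seg 2: A = π(d/2)² = π(1.1950e-02 m)² = 4.486e-04 m²
R_2 = (2.49×10^-8)(479)/(4.486e-04) = 0.02659 Ω
Seg 3: A = π(d/2)² = π(5.2500e-03 m)² = 8.659e-05 m²
R_3 = (1.76×10^-8)(918)/(8.659e-05) = 0.1866 Ω
R_total = R_1 + R_2 + R_3 = 0.371 Ω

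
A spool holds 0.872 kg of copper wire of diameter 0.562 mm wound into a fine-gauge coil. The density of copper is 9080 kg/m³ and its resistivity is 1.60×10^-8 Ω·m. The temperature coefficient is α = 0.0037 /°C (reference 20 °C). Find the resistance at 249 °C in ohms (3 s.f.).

46.1 Ω

A = π(d/2)² = π(2.8100e-04 m)² = 2.4806e-07 m²
L = m/(density·A) = 0.872/(9080×2.4806e-07) = 387.1 m
R = ρL/A = (1.60×10^-8)(387.1)/(2.4806e-07) = 24.97 Ω
R(249 °C) = 24.97 × (1 + 0.0037×229) = 46.1 Ω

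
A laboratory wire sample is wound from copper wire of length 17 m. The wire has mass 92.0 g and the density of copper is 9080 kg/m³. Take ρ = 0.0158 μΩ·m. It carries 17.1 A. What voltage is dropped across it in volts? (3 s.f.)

ρ = 0.0158 μΩ·m = 1.58×10^-8 Ω·m
A = m/(density·L) = 0.092/(9080×17) = 5.9601e-07 m²
R = ρL/A = (1.58×10^-8)(17)/(5.9601e-07) = 0.4507 Ω
V = IR = 17.1 × 0.4507 = 7.71 V

7.71 V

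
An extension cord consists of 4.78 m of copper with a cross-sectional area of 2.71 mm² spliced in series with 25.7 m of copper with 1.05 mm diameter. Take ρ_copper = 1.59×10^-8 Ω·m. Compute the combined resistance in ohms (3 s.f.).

0.500 Ω

Segment 1: A = 2.71 mm² = 2.710e-06 m²
R₁ = ρL/A = (1.59×10^-8)(4.78)/(2.710e-06) = 0.02805 Ω
Segment 2: A = π(d/2)² = π(5.2500e-04 m)² = 8.659e-07 m²
R₂ = (1.59×10^-8)(25.7)/(8.659e-07) = 0.4719 Ω
R = R₁ + R₂ = 0.500 Ω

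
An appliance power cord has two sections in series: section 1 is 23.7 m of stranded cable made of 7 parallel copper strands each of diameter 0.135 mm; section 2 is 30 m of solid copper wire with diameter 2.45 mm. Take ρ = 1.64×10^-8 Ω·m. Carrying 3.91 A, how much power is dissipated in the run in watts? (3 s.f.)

Section 1: A_strand = π(6.7500e-05)² = 1.431e-08 m²; R₁ = ρL/(N·A_s) = (1.64×10^-8)(23.7)/(7×1.431e-08) = 3.879 Ω
Section 2: A = π(d/2)² = π(1.2250e-03 m)² = 4.714e-06 m²
R₂ = (1.64×10^-8)(30)/(4.714e-06) = 0.1044 Ω
R = R₁ + R₂ = 3.984 Ω
P = I²R = (3.91)² × 3.984 = 60.9 W

60.9 W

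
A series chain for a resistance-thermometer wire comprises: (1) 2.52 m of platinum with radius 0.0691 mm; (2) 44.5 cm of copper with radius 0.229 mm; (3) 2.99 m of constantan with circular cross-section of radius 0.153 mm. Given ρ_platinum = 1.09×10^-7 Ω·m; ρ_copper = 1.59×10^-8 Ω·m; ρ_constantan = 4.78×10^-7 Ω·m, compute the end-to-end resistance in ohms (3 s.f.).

Seg 1: A = πr² = π(6.9100e-05 m)² = 1.500e-08 m²
R_1 = (1.09×10^-7)(2.52)/(1.500e-08) = 18.31 Ω
Seg 2: A = πr² = π(2.2900e-04 m)² = 1.647e-07 m²
R_2 = (1.59×10^-8)(0.445)/(1.647e-07) = 0.04295 Ω
Seg 3: A = πr² = π(1.5300e-04 m)² = 7.354e-08 m²
R_3 = (4.78×10^-7)(2.99)/(7.354e-08) = 19.43 Ω
R_total = R_1 + R_2 + R_3 = 37.8 Ω

37.8 Ω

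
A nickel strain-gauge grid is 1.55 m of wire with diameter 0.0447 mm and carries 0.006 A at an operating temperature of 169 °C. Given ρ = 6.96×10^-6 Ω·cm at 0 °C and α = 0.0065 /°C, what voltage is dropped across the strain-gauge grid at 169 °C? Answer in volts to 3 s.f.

ρ = 6.96×10^-6 Ω·cm = 6.96×10^-8 Ω·m
A = π(d/2)² = π(2.2350e-05 m)² = 1.569e-09 m²
R₍0₎ = ρL/A = (6.96×10^-8)(1.55)/(1.569e-09) = 68.74 Ω
R₍169₎ = R₍0₎(1 + αΔT) = 68.74 × (1 + 0.0065×169) = 144.3 Ω
V = IR = 0.006 × 144.3 = 0.866 V

0.866 V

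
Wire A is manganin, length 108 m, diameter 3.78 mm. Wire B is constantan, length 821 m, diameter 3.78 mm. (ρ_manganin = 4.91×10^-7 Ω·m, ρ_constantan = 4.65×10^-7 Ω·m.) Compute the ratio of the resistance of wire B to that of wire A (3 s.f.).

R ∝ ρL/d², so R_B/R_A = (ρ_B/ρ_A) × (L_B/L_A)
= (4.65×10^-7/4.91×10^-7) × (821/108) = 7.20

7.20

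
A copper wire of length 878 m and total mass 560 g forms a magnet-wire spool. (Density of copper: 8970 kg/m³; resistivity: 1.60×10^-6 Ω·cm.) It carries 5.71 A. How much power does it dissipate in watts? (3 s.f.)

ρ = 1.60×10^-6 Ω·cm = 1.60×10^-8 Ω·m
A = m/(density·L) = 0.56/(8970×878) = 7.1105e-08 m²
R = ρL/A = (1.60×10^-8)(878)/(7.1105e-08) = 197.6 Ω
P = I²R = (5.71)² × 197.6 = 6440 W

6440 W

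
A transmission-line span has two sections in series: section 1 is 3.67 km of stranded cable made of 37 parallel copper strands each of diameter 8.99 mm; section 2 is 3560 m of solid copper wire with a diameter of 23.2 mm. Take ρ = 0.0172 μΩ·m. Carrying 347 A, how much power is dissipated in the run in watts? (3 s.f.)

20700 W

ρ = 0.0172 μΩ·m = 1.72×10^-8 Ω·m
Section 1: A_strand = π(4.4950e-03)² = 6.348e-05 m²; R₁ = ρL/(N·A_s) = (1.72×10^-8)(3670)/(37×6.348e-05) = 0.02688 Ω
Section 2: A = π(d/2)² = π(1.1600e-02 m)² = 4.227e-04 m²
R₂ = (1.72×10^-8)(3560)/(4.227e-04) = 0.1448 Ω
R = R₁ + R₂ = 0.1717 Ω
P = I²R = (347)² × 0.1717 = 20700 W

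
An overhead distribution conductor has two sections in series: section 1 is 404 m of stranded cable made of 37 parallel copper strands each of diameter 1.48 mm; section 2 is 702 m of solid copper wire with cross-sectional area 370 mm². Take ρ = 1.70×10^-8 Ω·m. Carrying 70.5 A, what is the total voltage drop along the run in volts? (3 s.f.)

Section 1: A_strand = π(7.4000e-04)² = 1.720e-06 m²; R₁ = ρL/(N·A_s) = (1.70×10^-8)(404)/(37×1.720e-06) = 0.1079 Ω
Section 2: A = 370 mm² = 3.700e-04 m²
R₂ = (1.70×10^-8)(702)/(3.700e-04) = 0.03225 Ω
R = R₁ + R₂ = 0.1402 Ω
V = IR = 70.5 × 0.1402 = 9.88 V

9.88 V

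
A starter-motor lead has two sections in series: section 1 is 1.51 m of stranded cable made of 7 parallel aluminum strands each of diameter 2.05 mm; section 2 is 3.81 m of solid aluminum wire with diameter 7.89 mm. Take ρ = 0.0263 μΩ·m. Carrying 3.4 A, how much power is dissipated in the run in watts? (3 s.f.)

0.0436 W

ρ = 0.0263 μΩ·m = 2.63×10^-8 Ω·m
Section 1: A_strand = π(1.0250e-03)² = 3.301e-06 m²; R₁ = ρL/(N·A_s) = (2.63×10^-8)(1.51)/(7×3.301e-06) = 0.001719 Ω
Section 2: A = π(d/2)² = π(3.9450e-03 m)² = 4.889e-05 m²
R₂ = (2.63×10^-8)(3.81)/(4.889e-05) = 0.002049 Ω
R = R₁ + R₂ = 0.003768 Ω
P = I²R = (3.4)² × 0.003768 = 0.0436 W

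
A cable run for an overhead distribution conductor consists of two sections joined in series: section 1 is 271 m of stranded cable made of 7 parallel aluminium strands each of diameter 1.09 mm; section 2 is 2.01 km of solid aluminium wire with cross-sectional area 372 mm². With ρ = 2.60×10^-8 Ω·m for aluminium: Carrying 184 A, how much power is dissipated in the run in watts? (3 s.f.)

Section 1: A_strand = π(5.4500e-04)² = 9.331e-07 m²; R₁ = ρL/(N·A_s) = (2.60×10^-8)(271)/(7×9.331e-07) = 1.079 Ω
Section 2: A = 372 mm² = 3.720e-04 m²
R₂ = (2.60×10^-8)(2010)/(3.720e-04) = 0.1405 Ω
R = R₁ + R₂ = 1.219 Ω
P = I²R = (184)² × 1.219 = 41300 W

41300 W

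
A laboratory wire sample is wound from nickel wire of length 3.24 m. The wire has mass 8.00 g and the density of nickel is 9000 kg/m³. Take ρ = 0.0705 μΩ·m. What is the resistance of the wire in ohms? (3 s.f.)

0.833 Ω

ρ = 0.0705 μΩ·m = 7.05×10^-8 Ω·m
A = m/(density·L) = 0.008/(9000×3.24) = 2.7435e-07 m²
R = ρL/A = (7.05×10^-8)(3.24)/(2.7435e-07) = 0.833 Ω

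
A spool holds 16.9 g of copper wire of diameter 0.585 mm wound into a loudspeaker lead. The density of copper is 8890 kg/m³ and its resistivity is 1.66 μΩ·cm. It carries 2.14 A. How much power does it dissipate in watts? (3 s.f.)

2.00 W

ρ = 1.66 μΩ·cm = 1.66×10^-8 Ω·m
A = π(d/2)² = π(2.9250e-04 m)² = 2.6878e-07 m²
L = m/(density·A) = 0.0169/(8890×2.6878e-07) = 7.073 m
R = ρL/A = (1.66×10^-8)(7.073)/(2.6878e-07) = 0.4368 Ω
P = I²R = (2.14)² × 0.4368 = 2.00 W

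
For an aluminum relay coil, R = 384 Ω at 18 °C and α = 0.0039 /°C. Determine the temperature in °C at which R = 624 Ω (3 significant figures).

R = R₀(1 + α(T − T₀)) ⇒ T = T₀ + (R/R₀ − 1)/α
T = 18 + (624/384 − 1)/0.0039 = 18 + (0.625)/0.0039 = 178 °C

178 °C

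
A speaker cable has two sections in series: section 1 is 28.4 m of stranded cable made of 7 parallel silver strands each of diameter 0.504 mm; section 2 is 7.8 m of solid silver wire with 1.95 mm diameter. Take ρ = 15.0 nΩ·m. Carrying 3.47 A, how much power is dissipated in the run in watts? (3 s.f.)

ρ = 15.0 nΩ·m = 1.50×10^-8 Ω·m
Section 1: A_strand = π(2.5200e-04)² = 1.995e-07 m²; R₁ = ρL/(N·A_s) = (1.50×10^-8)(28.4)/(7×1.995e-07) = 0.305 Ω
Section 2: A = π(d/2)² = π(9.7500e-04 m)² = 2.986e-06 m²
R₂ = (1.50×10^-8)(7.8)/(2.986e-06) = 0.03918 Ω
R = R₁ + R₂ = 0.3442 Ω
P = I²R = (3.47)² × 0.3442 = 4.14 W

4.14 W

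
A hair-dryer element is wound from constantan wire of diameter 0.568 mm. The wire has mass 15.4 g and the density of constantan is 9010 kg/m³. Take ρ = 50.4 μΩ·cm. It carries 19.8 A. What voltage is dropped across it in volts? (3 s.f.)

266 V

ρ = 50.4 μΩ·cm = 5.04×10^-7 Ω·m
A = π(d/2)² = π(2.8400e-04 m)² = 2.5339e-07 m²
L = m/(density·A) = 0.0154/(9010×2.5339e-07) = 6.745 m
R = ρL/A = (5.04×10^-7)(6.745)/(2.5339e-07) = 13.42 Ω
V = IR = 19.8 × 13.42 = 266 V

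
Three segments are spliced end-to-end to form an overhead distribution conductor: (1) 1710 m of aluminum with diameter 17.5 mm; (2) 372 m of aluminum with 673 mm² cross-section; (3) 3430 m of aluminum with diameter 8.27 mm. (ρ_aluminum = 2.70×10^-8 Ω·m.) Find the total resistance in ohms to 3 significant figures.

1.93 Ω

Seg 1: A = π(d/2)² = π(8.7500e-03 m)² = 2.405e-04 m²
R_1 = (2.70×10^-8)(1710)/(2.405e-04) = 0.192 Ω
Seg 2: A = 673 mm² = 6.730e-04 m²
R_2 = (2.70×10^-8)(372)/(6.730e-04) = 0.01492 Ω
Seg 3: A = π(d/2)² = π(4.1350e-03 m)² = 5.372e-05 m²
R_3 = (2.70×10^-8)(3430)/(5.372e-05) = 1.724 Ω
R_total = R_1 + R_2 + R_3 = 1.93 Ω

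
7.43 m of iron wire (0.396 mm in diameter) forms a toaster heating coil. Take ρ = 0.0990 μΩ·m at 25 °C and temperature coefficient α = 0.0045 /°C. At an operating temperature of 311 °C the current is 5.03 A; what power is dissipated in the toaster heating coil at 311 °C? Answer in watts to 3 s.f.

346 W

ρ = 0.0990 μΩ·m = 9.90×10^-8 Ω·m
A = π(d/2)² = π(1.9800e-04 m)² = 1.232e-07 m²
R₍25₎ = ρL/A = (9.90×10^-8)(7.43)/(1.232e-07) = 5.972 Ω
R₍311₎ = R₍25₎(1 + αΔT) = 5.972 × (1 + 0.0045×286) = 13.66 Ω
P = I²R = (5.03)² × 13.66 = 346 W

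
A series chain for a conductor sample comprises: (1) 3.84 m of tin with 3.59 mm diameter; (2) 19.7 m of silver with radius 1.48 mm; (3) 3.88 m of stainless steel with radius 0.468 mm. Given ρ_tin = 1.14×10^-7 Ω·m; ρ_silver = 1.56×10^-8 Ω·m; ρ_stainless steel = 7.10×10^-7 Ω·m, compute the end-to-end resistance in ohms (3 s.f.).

4.09 Ω

Seg 1: A = π(d/2)² = π(1.7950e-03 m)² = 1.012e-05 m²
R_1 = (1.14×10^-7)(3.84)/(1.012e-05) = 0.04325 Ω
Seg 2: A = πr² = π(1.4800e-03 m)² = 6.881e-06 m²
R_2 = (1.56×10^-8)(19.7)/(6.881e-06) = 0.04466 Ω
Seg 3: A = πr² = π(4.6800e-04 m)² = 6.881e-07 m²
R_3 = (7.10×10^-7)(3.88)/(6.881e-07) = 4.004 Ω
R_total = R_1 + R_2 + R_3 = 4.09 Ω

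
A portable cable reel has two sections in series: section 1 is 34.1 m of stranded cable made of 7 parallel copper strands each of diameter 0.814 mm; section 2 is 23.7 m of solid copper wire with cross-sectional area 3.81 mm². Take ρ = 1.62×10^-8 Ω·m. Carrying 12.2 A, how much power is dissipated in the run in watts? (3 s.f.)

Section 1: A_strand = π(4.0700e-04)² = 5.204e-07 m²; R₁ = ρL/(N·A_s) = (1.62×10^-8)(34.1)/(7×5.204e-07) = 0.1516 Ω
Section 2: A = 3.81 mm² = 3.810e-06 m²
R₂ = (1.62×10^-8)(23.7)/(3.810e-06) = 0.1008 Ω
R = R₁ + R₂ = 0.2524 Ω
P = I²R = (12.2)² × 0.2524 = 37.6 W

37.6 W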